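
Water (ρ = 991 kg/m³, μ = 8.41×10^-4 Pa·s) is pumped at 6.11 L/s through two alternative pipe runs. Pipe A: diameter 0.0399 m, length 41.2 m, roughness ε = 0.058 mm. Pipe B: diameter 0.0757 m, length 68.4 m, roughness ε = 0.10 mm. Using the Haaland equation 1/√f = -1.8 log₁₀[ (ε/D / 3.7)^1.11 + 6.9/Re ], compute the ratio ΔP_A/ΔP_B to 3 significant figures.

Pipe A: V = Q/A = 0.00611/0.00125 = 4.887 m/s; Re = 2.298e+05; ε/D = 0.00145; Haaland → f = 0.02245; ΔP_A = f(L/D)(ρV²/2) = 2.742e+05 Pa.
Pipe B: V = Q/A = 0.00611/0.004501 = 1.358 m/s; Re = 1.211e+05; ε/D = 0.00132; Haaland → f = 0.02272; ΔP_B = f(L/D)(ρV²/2) = 1.874e+04 Pa.
ΔP_A/ΔP_B = 2.742e+05/1.874e+04 = 14.6.

ΔP_A/ΔP_B ≈ 14.6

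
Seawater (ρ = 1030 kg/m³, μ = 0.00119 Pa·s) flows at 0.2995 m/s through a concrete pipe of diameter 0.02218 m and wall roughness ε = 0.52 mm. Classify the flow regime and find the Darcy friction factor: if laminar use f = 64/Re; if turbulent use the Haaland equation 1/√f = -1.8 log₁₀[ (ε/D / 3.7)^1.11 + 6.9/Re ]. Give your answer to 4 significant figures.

f ≈ 0.05754

Re = ρVD/μ = 1030·0.2995·0.02218/0.00119 = 5750.
Re > 4000 → turbulent. ε/D = 0.00052/0.02218 = 0.0234; Haaland: 1/√f = -1.8 log₁₀[0.00363 + 0.0012] = 4.169, so f = 0.05754.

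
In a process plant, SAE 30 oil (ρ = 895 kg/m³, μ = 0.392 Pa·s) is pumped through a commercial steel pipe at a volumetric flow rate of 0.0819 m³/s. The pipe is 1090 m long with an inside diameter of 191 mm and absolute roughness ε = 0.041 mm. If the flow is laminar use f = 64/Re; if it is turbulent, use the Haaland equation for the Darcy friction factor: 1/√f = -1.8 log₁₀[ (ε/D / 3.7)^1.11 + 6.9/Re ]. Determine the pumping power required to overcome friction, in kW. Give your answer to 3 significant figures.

Cross-sectional area A = πD²/4 = π(0.191)²/4 = 0.02865 m²; mean velocity V = Q/A = 0.0819/0.02865 = 2.858 m/s.
Reynolds number Re = ρVD/μ = 895 · 2.858 · 0.191 / 0.392 = 1247.
Re < 2300 → laminar flow, so f = 64/Re = 64/1247 = 0.05134 (the turbulent correlation is not needed).
Darcy-Weisbach: ΔP = f(L/D)(ρV²/2) = 0.05134·(1090/0.191)·(895·2.858²/2) = 0.05134·5707·3656 = 1.071e+06 Pa.
Pumping power P = QΔP = 0.0819·1.071e+06 = 87740 W = 87.7 kW.

P ≈ 87.7 kW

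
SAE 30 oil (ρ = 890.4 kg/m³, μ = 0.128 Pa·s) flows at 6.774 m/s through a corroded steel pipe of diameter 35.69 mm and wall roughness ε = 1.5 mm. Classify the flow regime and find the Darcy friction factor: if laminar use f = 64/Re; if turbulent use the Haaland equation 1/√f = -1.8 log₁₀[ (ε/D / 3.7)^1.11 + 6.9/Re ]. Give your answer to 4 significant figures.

f ≈ 0.03806

Re = ρVD/μ = 890.4·6.774·0.03569/0.128 = 1682.
Re < 2300 → laminar, so f = 64/Re = 0.03806 (roughness is irrelevant in laminar flow).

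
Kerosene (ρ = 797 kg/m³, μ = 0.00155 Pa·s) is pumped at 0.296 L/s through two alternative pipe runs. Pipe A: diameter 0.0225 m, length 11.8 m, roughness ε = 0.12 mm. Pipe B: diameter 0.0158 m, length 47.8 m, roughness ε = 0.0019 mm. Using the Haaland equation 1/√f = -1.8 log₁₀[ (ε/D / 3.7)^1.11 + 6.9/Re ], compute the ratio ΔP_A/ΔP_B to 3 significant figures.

Pipe A: V = Q/A = 0.000296/0.0003976 = 0.7445 m/s; Re = 8613; ε/D = 0.00533; Haaland → f = 0.03873; ΔP_A = f(L/D)(ρV²/2) = 4486 Pa.
Pipe B: V = Q/A = 0.000296/0.0001961 = 1.51 m/s; Re = 1.227e+04; ε/D = 0.00012; Haaland → f = 0.02937; ΔP_B = f(L/D)(ρV²/2) = 8.069e+04 Pa.
ΔP_A/ΔP_B = 4486/8.069e+04 = 0.0556.

ΔP_A/ΔP_B ≈ 0.0556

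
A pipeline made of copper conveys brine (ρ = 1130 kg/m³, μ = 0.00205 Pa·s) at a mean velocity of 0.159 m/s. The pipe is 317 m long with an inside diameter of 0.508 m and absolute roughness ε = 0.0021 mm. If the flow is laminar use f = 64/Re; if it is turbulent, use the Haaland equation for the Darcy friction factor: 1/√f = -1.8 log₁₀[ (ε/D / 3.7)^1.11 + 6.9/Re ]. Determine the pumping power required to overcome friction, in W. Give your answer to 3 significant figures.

P ≈ 6.11 W

Reynolds number Re = ρVD/μ = 1130 · 0.159 · 0.508 / 0.00205 = 4.452e+04.
Re > 4000 → turbulent. Relative roughness ε/D = 2.1e-06/0.508 = 4.13e-06. Haaland: 1/√f = -1.8 log₁₀[(4.13e-06/3.7)^1.11 + 6.9/4.452e+04] = -1.8 log₁₀[2.47e-07 + 0.000155] = 6.856, so f = 0.02127.
Darcy-Weisbach: ΔP = f(L/D)(ρV²/2) = 0.02127·(317/0.508)·(1130·0.159²/2) = 0.02127·624·14.28 = 189.6 Pa.
Q = V·A = 0.159·0.2027 = 0.03223 m³/s.
Pumping power P = QΔP = 0.03223·189.6 = 6.110 W = 6.11 W.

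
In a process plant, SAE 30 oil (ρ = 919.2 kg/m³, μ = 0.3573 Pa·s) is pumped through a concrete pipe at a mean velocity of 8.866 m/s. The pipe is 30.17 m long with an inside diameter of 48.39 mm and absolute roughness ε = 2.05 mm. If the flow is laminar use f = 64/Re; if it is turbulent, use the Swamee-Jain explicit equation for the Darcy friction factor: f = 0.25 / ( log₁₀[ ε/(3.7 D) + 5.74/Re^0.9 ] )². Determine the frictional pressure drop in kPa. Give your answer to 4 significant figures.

ΔP ≈ 1306 kPa

Reynolds number Re = ρVD/μ = 919.2 · 8.866 · 0.04839 / 0.357 = 1104.
Re < 2300 → laminar flow, so f = 64/Re = 64/1104 = 0.05799 (the turbulent correlation is not needed).
Darcy-Weisbach: ΔP = f(L/D)(ρV²/2) = 0.05799·(30.17/0.04839)·(919.2·8.866²/2) = 0.05799·623.5·3.613e+04 = 1.306e+06 Pa.
ΔP = 1.306e+06 Pa = 1306 kPa.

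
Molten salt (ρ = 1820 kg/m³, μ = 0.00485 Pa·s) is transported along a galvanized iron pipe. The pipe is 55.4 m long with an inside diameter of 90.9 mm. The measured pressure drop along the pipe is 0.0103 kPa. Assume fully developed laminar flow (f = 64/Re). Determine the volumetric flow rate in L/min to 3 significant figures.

Q ≈ 3.85 L/min

For laminar flow, f = 64/Re with Re = ρVD/μ, so Darcy-Weisbach reduces to ΔP = 32μLV/D². Solving for V: V = ΔP·D²/(32μL) = 10.3·(0.0909)²/(32·0.00485·55.4) = 0.009898 m/s.
Check: Re = ρVD/μ = 1820·0.009898·0.0909/0.00485 = 337.6 < 2300, so the laminar assumption holds.
Q = V·A = 0.009898·(π/4·0.0909²) = 6.424e-05 m³/s = 3.85 L/min.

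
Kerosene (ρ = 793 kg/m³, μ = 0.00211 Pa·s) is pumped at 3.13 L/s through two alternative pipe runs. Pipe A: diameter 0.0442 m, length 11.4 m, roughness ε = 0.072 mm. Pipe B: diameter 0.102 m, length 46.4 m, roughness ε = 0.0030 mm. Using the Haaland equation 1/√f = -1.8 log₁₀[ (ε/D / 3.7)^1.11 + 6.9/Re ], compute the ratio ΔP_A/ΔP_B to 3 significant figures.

ΔP_A/ΔP_B ≈ 15.3

Pipe A: V = Q/A = 0.00313/0.001534 = 2.04 m/s; Re = 3.389e+04; ε/D = 0.00163; Haaland → f = 0.02659; ΔP_A = f(L/D)(ρV²/2) = 1.132e+04 Pa.
Pipe B: V = Q/A = 0.00313/0.008171 = 0.383 m/s; Re = 1.468e+04; ε/D = 2.94e-05; Haaland → f = 0.0279; ΔP_B = f(L/D)(ρV²/2) = 738.4 Pa.
ΔP_A/ΔP_B = 1.132e+04/738.4 = 15.3.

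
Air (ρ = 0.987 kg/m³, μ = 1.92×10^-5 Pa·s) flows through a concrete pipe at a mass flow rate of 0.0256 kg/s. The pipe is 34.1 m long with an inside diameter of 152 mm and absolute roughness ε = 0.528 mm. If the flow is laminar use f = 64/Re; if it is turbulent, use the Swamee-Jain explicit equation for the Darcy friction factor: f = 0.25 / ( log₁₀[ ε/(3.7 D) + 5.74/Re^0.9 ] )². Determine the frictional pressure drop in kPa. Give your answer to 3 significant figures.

ΔP ≈ 0.00806 kPa

A = πD²/4 = π(0.152)²/4 = 0.01815 m²; mean velocity V = ṁ/(ρA) = 0.0256/(0.987 · 0.01815) = 1.429 m/s.
Reynolds number Re = ρVD/μ = 0.987 · 1.429 · 0.152 / 1.92e-05 = 1.117e+04.
Re > 4000 → turbulent. Relative roughness ε/D = 0.000528/0.152 = 0.00347. Swamee-Jain: f = 0.25/(log₁₀[0.00347/3.7 + 5.74/1.117e+04^0.9])² = 0.25/(log₁₀[0.000939 + 0.00131])² = 0.25/(-2.649)² = 0.03563.
Darcy-Weisbach: ΔP = f(L/D)(ρV²/2) = 0.03563·(34.1/0.152)·(0.987·1.429²/2) = 0.03563·224.3·1.008 = 8.059 Pa.
ΔP = 8.059 Pa = 0.00806 kPa.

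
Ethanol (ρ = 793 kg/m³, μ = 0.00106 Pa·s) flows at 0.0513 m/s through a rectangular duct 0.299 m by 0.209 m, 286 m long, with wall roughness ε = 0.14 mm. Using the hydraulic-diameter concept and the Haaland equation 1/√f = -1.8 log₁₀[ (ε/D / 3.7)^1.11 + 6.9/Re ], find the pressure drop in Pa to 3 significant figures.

ΔP ≈ 38.9 Pa

Hydraulic diameter D_h = 4A/P = 4·(0.299·0.209)/(2·(0.299+0.209)) = 0.25/1.016 = 0.246 m.
Re = ρVD_h/μ = 793·0.0513·0.246/0.00106 = 9442.
ε/D_h = 0.00014/0.246 = 0.000569; Haaland gives 1/√f = -1.8 log₁₀[5.85e-05+0.000731] = 5.585, so f = 0.03206.
ΔP = f(L/D_h)(ρV²/2) = 0.03206·286/0.246·1.043 = 38.89 Pa.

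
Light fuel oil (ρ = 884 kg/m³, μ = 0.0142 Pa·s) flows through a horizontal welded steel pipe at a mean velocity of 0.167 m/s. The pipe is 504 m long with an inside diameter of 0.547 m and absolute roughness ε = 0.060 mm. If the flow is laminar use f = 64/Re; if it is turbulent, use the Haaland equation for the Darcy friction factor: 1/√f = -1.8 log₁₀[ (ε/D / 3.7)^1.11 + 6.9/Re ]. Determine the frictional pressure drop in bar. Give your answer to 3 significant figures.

Reynolds number Re = ρVD/μ = 884 · 0.167 · 0.547 / 0.0142 = 5687.
Re > 4000 → turbulent. Relative roughness ε/D = 6e-05/0.547 = 0.00011. Haaland: 1/√f = -1.8 log₁₀[(0.00011/3.7)^1.11 + 6.9/5687] = -1.8 log₁₀[9.42e-06 + 0.00121] = 5.243, so f = 0.03638.
Darcy-Weisbach: ΔP = f(L/D)(ρV²/2) = 0.03638·(504/0.547)·(884·0.167²/2) = 0.03638·921.4·12.33 = 413.2 Pa.
ΔP = 413.2 Pa = 0.00413 bar.

ΔP ≈ 0.00413 bar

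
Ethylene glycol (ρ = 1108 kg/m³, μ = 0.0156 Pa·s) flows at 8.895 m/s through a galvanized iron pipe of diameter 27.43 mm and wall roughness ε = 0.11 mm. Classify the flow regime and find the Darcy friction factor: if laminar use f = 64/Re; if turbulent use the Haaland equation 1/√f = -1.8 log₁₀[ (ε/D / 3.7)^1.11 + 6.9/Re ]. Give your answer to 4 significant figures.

f ≈ 0.03337

Re = ρVD/μ = 1108·8.895·0.02743/0.0156 = 1.733e+04.
Re > 4000 → turbulent. ε/D = 0.00011/0.02743 = 0.00401; Haaland: 1/√f = -1.8 log₁₀[0.000511 + 0.000398] = 5.474, so f = 0.03337.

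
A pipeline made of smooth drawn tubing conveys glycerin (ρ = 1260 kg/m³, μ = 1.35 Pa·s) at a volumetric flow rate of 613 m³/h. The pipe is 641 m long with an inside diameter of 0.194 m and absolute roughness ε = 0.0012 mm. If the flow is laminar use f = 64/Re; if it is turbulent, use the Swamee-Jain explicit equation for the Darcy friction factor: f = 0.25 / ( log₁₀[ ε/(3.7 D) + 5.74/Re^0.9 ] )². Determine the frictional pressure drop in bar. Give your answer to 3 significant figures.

ΔP ≈ 42.4 bar

Q = 613 m³/h = 613/3600 = 0.1703 m³/s.
Cross-sectional area A = πD²/4 = π(0.194)²/4 = 0.02956 m²; mean velocity V = Q/A = 0.1703/0.02956 = 5.761 m/s.
Reynolds number Re = ρVD/μ = 1260 · 5.761 · 0.194 / 1.35 = 1043.
Re < 2300 → laminar flow, so f = 64/Re = 64/1043 = 0.06136 (the turbulent correlation is not needed).
Darcy-Weisbach: ΔP = f(L/D)(ρV²/2) = 0.06136·(641/0.194)·(1260·5.761²/2) = 0.06136·3304·2.091e+04 = 4.238e+06 Pa.
ΔP = 4.238e+06 Pa = 42.4 bar.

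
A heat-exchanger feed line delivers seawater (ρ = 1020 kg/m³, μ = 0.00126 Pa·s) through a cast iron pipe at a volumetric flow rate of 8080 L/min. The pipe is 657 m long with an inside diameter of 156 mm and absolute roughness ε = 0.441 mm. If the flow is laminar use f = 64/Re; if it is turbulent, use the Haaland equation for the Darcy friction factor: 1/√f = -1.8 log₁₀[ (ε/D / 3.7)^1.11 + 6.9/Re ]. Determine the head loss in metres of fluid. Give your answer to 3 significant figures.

h_f ≈ 276 m

Q = 8080 L/min = 8080/60000 = 0.1347 m³/s.
Cross-sectional area A = πD²/4 = π(0.156)²/4 = 0.01911 m²; mean velocity V = Q/A = 0.1347/0.01911 = 7.046 m/s.
Reynolds number Re = ρVD/μ = 1020 · 7.046 · 0.156 / 0.00126 = 8.898e+05.
Re > 4000 → turbulent. Relative roughness ε/D = 0.000441/0.156 = 0.00283. Haaland: 1/√f = -1.8 log₁₀[(0.00283/3.7)^1.11 + 6.9/8.898e+05] = -1.8 log₁₀[0.000347 + 7.75e-06] = 6.21, so f = 0.02593.
Darcy-Weisbach: ΔP = f(L/D)(ρV²/2) = 0.02593·(657/0.156)·(1020·7.046²/2) = 0.02593·4212·2.532e+04 = 2.765e+06 Pa.
Head loss h_f = ΔP/(ρg) = 2.765e+06/(1020·9.81) = 276 m.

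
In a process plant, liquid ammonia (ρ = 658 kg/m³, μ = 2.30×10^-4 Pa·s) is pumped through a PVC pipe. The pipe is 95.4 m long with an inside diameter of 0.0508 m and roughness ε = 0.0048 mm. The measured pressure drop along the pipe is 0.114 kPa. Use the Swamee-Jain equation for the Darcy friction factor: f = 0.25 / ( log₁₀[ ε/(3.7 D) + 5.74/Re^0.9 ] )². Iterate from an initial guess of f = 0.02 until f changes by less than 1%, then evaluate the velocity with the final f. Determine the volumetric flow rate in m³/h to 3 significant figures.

Rearranging Darcy-Weisbach: V = √(2·ΔP·D/(f·L·ρ)). With ε/D = 4.8e-06/0.0508 = 9.45e-05, iterate starting from f = 0.02:
  f = 0.02 → V = √(2·114·0.0508/(0.02·95.4·658)) = 0.09605 m/s; Re = ρVD/μ = 1.396e+04; f → 0.02851
  f = 0.02851 → V = 0.08045 m/s; Re = 1.169e+04; f → 0.02986
  f = 0.02986 → V = 0.07861 m/s; Re = 1.142e+04; f → 0.03005
Converged (Δf/f < 1%). With the final f = 0.03005: V = √(2·114·0.0508/(0.03005·95.4·658)) = 0.07836 m/s.
Q = V·A = 0.07836·(π/4·0.0508²) = 0.0001588 m³/s = 0.572 m³/h.

Q ≈ 0.572 m³/h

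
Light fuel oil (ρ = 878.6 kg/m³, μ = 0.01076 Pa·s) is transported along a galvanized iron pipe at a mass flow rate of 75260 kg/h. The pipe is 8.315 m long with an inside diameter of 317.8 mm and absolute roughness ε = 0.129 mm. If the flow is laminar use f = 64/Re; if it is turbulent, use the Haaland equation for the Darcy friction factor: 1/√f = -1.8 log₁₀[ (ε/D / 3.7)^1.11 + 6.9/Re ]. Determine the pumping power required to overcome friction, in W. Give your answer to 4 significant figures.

ṁ = 75260 kg/h = 75260/3600 = 20.91 kg/s.
A = πD²/4 = π(0.3178)²/4 = 0.07932 m²; mean velocity V = ṁ/(ρA) = 20.91/(878.6 · 0.07932) = 0.3 m/s.
Reynolds number Re = ρVD/μ = 878.6 · 0.3 · 0.3178 / 0.0108 = 7784.
Re > 4000 → turbulent. Relative roughness ε/D = 0.000129/0.3178 = 0.000406. Haaland: 1/√f = -1.8 log₁₀[(0.000406/3.7)^1.11 + 6.9/7784] = -1.8 log₁₀[4.02e-05 + 0.000886] = 5.46, so f = 0.03355.
Darcy-Weisbach: ΔP = f(L/D)(ρV²/2) = 0.03355·(8.315/0.3178)·(878.6·0.3²/2) = 0.03355·26.16·39.53 = 34.7 Pa.
Q = ṁ/ρ = 20.91/878.6 = 0.02379 m³/s.
Pumping power P = QΔP = 0.02379·34.7 = 0.82561 W = 0.8256 W.

P ≈ 0.8256 W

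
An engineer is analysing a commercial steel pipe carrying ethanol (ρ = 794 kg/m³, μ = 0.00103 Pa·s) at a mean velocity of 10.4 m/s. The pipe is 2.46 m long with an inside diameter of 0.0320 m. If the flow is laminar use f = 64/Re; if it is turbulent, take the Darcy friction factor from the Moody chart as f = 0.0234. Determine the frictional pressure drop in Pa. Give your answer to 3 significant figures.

Reynolds number Re = ρVD/μ = 794 · 10.4 · 0.032 / 0.00103 = 2.565e+05.
Re > 4000 → turbulent; use the Moody-chart value f = 0.0234.
Darcy-Weisbach: ΔP = f(L/D)(ρV²/2) = 0.0234·(2.46/0.032)·(794·10.4²/2) = 0.0234·76.88·4.294e+04 = 7.724e+04 Pa.

ΔP ≈ 77200 Pa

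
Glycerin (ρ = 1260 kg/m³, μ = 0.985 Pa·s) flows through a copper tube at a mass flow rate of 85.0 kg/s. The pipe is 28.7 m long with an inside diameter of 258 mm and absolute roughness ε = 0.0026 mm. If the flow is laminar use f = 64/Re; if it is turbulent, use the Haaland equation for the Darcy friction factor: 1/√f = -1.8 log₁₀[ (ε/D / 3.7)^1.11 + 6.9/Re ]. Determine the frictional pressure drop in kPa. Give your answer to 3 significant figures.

ΔP ≈ 17.5 kPa

A = πD²/4 = π(0.258)²/4 = 0.05228 m²; mean velocity V = ṁ/(ρA) = 85/(1260 · 0.05228) = 1.29 m/s.
Reynolds number Re = ρVD/μ = 1260 · 1.29 · 0.258 / 0.985 = 425.9.
Re < 2300 → laminar flow, so f = 64/Re = 64/425.9 = 0.1503 (the turbulent correlation is not needed).
Darcy-Weisbach: ΔP = f(L/D)(ρV²/2) = 0.1503·(28.7/0.258)·(1260·1.29²/2) = 0.1503·111.2·1049 = 1.754e+04 Pa.
ΔP = 1.754e+04 Pa = 17.5 kPa.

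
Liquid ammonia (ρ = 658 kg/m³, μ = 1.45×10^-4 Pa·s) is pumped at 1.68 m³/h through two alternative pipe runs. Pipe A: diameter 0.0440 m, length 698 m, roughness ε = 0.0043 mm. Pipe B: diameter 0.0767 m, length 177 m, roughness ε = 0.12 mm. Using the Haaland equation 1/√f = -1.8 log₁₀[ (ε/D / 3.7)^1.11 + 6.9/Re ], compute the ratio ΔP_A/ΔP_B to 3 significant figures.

Pipe A: V = Q/A = 0.0004667/0.001521 = 0.3069 m/s; Re = 6.128e+04; ε/D = 9.77e-05; Haaland → f = 0.02011; ΔP_A = f(L/D)(ρV²/2) = 9886 Pa.
Pipe B: V = Q/A = 0.0004667/0.00462 = 0.101 m/s; Re = 3.515e+04; ε/D = 0.00156; Haaland → f = 0.02632; ΔP_B = f(L/D)(ρV²/2) = 203.8 Pa.
ΔP_A/ΔP_B = 9886/203.8 = 48.5.

ΔP_A/ΔP_B ≈ 48.5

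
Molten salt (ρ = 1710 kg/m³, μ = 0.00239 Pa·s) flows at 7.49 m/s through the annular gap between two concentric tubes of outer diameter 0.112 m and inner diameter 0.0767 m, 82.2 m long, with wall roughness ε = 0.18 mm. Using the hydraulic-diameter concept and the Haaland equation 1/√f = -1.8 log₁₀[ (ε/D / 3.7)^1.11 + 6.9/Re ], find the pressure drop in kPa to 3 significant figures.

ΔP ≈ 3470 kPa

Hydraulic diameter D_h = 4A/P = D_o - D_i = 0.112 - 0.0767 = 0.0353 m.
Re = ρVD_h/μ = 1710·7.49·0.0353/0.00239 = 1.892e+05.
ε/D_h = 0.00018/0.0353 = 0.0051; Haaland gives 1/√f = -1.8 log₁₀[0.000668+3.65e-05] = 5.674, so f = 0.03106.
ΔP = f(L/D_h)(ρV²/2) = 0.03106·82.2/0.0353·4.797e+04 = 3.469e+06 Pa.
ΔP = 3470 kPa.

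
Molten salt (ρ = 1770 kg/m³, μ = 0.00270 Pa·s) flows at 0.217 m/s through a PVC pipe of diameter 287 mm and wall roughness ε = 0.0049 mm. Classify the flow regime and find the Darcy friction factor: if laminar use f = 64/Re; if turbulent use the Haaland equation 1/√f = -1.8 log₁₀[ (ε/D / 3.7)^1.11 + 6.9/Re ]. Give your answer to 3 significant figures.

f ≈ 0.0217

Re = ρVD/μ = 1770·0.217·0.287/0.0027 = 4.083e+04.
Re > 4000 → turbulent. ε/D = 4.9e-06/0.287 = 1.71e-05; Haaland: 1/√f = -1.8 log₁₀[1.19e-06 + 0.000169] = 6.784, so f = 0.02173.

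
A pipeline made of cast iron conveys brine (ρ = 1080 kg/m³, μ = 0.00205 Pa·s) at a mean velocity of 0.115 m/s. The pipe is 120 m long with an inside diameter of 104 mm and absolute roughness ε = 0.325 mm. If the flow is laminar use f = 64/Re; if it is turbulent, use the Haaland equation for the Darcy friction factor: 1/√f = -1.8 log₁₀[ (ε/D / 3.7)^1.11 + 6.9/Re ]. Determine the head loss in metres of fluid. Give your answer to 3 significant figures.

h_f ≈ 0.0300 m

Reynolds number Re = ρVD/μ = 1080 · 0.115 · 0.104 / 0.00205 = 6301.
Re > 4000 → turbulent. Relative roughness ε/D = 0.000325/0.104 = 0.00313. Haaland: 1/√f = -1.8 log₁₀[(0.00313/3.7)^1.11 + 6.9/6301] = -1.8 log₁₀[0.000388 + 0.0011] = 5.092, so f = 0.03857.
Darcy-Weisbach: ΔP = f(L/D)(ρV²/2) = 0.03857·(120/0.104)·(1080·0.115²/2) = 0.03857·1154·7.142 = 317.8 Pa.
Head loss h_f = ΔP/(ρg) = 317.8/(1080·9.81) = 0.0300 m.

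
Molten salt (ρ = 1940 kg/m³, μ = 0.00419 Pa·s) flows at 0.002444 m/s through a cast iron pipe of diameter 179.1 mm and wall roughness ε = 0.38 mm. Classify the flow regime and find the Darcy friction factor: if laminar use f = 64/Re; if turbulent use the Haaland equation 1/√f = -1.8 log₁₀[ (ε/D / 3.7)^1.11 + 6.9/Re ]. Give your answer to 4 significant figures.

Re = ρVD/μ = 1940·0.002444·0.1791/0.00419 = 202.7.
Re < 2300 → laminar, so f = 64/Re = 0.3158 (roughness is irrelevant in laminar flow).

f ≈ 0.3158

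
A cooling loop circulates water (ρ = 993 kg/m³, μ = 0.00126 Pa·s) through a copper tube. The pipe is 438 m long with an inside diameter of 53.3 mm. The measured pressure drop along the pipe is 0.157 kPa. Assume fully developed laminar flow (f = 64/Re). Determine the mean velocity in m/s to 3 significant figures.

For laminar flow, f = 64/Re with Re = ρVD/μ, so Darcy-Weisbach reduces to ΔP = 32μLV/D². Solving for V: V = ΔP·D²/(32μL) = 157·(0.0533)²/(32·0.00126·438) = 0.02526 m/s.
Check: Re = ρVD/μ = 993·0.02526·0.0533/0.00126 = 1061 < 2300, so the laminar assumption holds.

V ≈ 0.0253 m/s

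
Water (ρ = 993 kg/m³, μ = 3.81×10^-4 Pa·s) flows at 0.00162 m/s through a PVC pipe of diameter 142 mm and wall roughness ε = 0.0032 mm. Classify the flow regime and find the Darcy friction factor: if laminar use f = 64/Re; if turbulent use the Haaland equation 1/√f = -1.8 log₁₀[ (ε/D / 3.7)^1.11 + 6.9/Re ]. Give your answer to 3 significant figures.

f ≈ 0.107

Re = ρVD/μ = 993·0.00162·0.142/0.000381 = 599.6.
Re < 2300 → laminar, so f = 64/Re = 0.1067 (roughness is irrelevant in laminar flow).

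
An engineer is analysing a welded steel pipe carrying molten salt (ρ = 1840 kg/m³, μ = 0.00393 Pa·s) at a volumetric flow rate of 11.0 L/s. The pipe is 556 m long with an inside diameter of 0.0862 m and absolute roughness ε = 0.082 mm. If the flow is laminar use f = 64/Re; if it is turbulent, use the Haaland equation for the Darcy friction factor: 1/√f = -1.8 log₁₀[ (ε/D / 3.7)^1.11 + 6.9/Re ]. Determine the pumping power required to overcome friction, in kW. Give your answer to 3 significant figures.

P ≈ 5.20 kW

Q = 11.0 L/s = 11.0/1000 = 0.011 m³/s.
Cross-sectional area A = πD²/4 = π(0.0862)²/4 = 0.005836 m²; mean velocity V = Q/A = 0.011/0.005836 = 1.885 m/s.
Reynolds number Re = ρVD/μ = 1840 · 1.885 · 0.0862 / 0.00393 = 7.607e+04.
Re > 4000 → turbulent. Relative roughness ε/D = 8.2e-05/0.0862 = 0.000951. Haaland: 1/√f = -1.8 log₁₀[(0.000951/3.7)^1.11 + 6.9/7.607e+04] = -1.8 log₁₀[0.000104 + 9.07e-05] = 6.681, so f = 0.0224.
Darcy-Weisbach: ΔP = f(L/D)(ρV²/2) = 0.0224·(556/0.0862)·(1840·1.885²/2) = 0.0224·6450·3269 = 4.724e+05 Pa.
Pumping power P = QΔP = 0.011·4.724e+05 = 5196 W = 5.20 kW.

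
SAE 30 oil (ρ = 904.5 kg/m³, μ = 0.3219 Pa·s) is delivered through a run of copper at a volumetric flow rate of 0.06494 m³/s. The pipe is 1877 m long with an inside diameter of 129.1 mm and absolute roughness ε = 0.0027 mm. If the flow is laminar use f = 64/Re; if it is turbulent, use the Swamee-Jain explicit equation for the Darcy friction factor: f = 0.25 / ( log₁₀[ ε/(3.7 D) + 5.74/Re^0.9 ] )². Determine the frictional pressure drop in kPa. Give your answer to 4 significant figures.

Cross-sectional area A = πD²/4 = π(0.1291)²/4 = 0.01309 m²; mean velocity V = Q/A = 0.06494/0.01309 = 4.961 m/s.
Reynolds number Re = ρVD/μ = 904.5 · 4.961 · 0.1291 / 0.322 = 1800.
Re < 2300 → laminar flow, so f = 64/Re = 64/1800 = 0.03556 (the turbulent correlation is not needed).
Darcy-Weisbach: ΔP = f(L/D)(ρV²/2) = 0.03556·(1877/0.1291)·(904.5·4.961²/2) = 0.03556·1.454e+04·1.113e+04 = 5.755e+06 Pa.
ΔP = 5.755e+06 Pa = 5755 kPa.

ΔP ≈ 5755 kPa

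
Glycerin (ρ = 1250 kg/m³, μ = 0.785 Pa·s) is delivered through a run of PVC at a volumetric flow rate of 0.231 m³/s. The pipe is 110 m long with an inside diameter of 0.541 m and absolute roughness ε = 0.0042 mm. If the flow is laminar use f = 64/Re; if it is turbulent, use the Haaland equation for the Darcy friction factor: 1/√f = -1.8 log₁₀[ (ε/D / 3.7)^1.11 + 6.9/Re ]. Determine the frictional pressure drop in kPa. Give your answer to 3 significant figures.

Cross-sectional area A = πD²/4 = π(0.541)²/4 = 0.2299 m²; mean velocity V = Q/A = 0.231/0.2299 = 1.005 m/s.
Reynolds number Re = ρVD/μ = 1250 · 1.005 · 0.541 / 0.785 = 865.7.
Re < 2300 → laminar flow, so f = 64/Re = 64/865.7 = 0.07393 (the turbulent correlation is not needed).
Darcy-Weisbach: ΔP = f(L/D)(ρV²/2) = 0.07393·(110/0.541)·(1250·1.005²/2) = 0.07393·203.3·631.2 = 9487 Pa.
ΔP = 9487 Pa = 9.49 kPa.

ΔP ≈ 9.49 kPa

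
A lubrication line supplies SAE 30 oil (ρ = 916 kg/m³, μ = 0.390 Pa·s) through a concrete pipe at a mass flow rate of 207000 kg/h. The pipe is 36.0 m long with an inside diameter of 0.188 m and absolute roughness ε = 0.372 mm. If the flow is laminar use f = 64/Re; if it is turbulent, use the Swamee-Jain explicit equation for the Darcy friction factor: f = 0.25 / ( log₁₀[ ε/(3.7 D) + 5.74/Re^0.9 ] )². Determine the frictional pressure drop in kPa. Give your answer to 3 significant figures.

ΔP ≈ 28.7 kPa

ṁ = 207000 kg/h = 207000/3600 = 57.5 kg/s.
A = πD²/4 = π(0.188)²/4 = 0.02776 m²; mean velocity V = ṁ/(ρA) = 57.5/(916 · 0.02776) = 2.261 m/s.
Reynolds number Re = ρVD/μ = 916 · 2.261 · 0.188 / 0.39 = 998.5.
Re < 2300 → laminar flow, so f = 64/Re = 64/998.5 = 0.0641 (the turbulent correlation is not needed).
Darcy-Weisbach: ΔP = f(L/D)(ρV²/2) = 0.0641·(36/0.188)·(916·2.261²/2) = 0.0641·191.5·2342 = 2.875e+04 Pa.
ΔP = 2.875e+04 Pa = 28.7 kPa.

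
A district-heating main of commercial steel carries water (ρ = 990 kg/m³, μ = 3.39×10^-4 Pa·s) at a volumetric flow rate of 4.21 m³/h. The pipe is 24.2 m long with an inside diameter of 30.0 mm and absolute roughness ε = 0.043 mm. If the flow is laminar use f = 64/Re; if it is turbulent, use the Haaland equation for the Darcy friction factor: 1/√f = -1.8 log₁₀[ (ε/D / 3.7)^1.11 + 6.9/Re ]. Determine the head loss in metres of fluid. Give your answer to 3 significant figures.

Q = 4.21 m³/h = 4.21/3600 = 0.001169 m³/s.
Cross-sectional area A = πD²/4 = π(0.03)²/4 = 0.0007069 m²; mean velocity V = Q/A = 0.001169/0.0007069 = 1.654 m/s.
Reynolds number Re = ρVD/μ = 990 · 1.654 · 0.03 / 0.000339 = 1.449e+05.
Re > 4000 → turbulent. Relative roughness ε/D = 4.3e-05/0.03 = 0.00143. Haaland: 1/√f = -1.8 log₁₀[(0.00143/3.7)^1.11 + 6.9/1.449e+05] = -1.8 log₁₀[0.000163 + 4.76e-05] = 6.617, so f = 0.02284.
Darcy-Weisbach: ΔP = f(L/D)(ρV²/2) = 0.02284·(24.2/0.03)·(990·1.654²/2) = 0.02284·806.7·1355 = 2.496e+04 Pa.
Head loss h_f = ΔP/(ρg) = 2.496e+04/(990·9.81) = 2.57 m.

h_f ≈ 2.57 m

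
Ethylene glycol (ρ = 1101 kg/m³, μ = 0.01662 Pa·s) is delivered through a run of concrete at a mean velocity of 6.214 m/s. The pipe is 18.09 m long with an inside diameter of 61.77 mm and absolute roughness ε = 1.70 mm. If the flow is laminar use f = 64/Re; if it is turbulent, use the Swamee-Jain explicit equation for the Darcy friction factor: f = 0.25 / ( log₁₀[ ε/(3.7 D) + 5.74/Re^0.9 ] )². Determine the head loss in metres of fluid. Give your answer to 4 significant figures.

h_f ≈ 32.87 m

Reynolds number Re = ρVD/μ = 1101 · 6.214 · 0.06177 / 0.0166 = 2.543e+04.
Re > 4000 → turbulent. Relative roughness ε/D = 0.0017/0.06177 = 0.0275. Swamee-Jain: f = 0.25/(log₁₀[0.0275/3.7 + 5.74/2.543e+04^0.9])² = 0.25/(log₁₀[0.00744 + 0.000622])² = 0.25/(-2.094)² = 0.05704.
Darcy-Weisbach: ΔP = f(L/D)(ρV²/2) = 0.05704·(18.09/0.06177)·(1101·6.214²/2) = 0.05704·292.9·2.126e+04 = 3.551e+05 Pa.
Head loss h_f = ΔP/(ρg) = 3.551e+05/(1101·9.81) = 32.87 m.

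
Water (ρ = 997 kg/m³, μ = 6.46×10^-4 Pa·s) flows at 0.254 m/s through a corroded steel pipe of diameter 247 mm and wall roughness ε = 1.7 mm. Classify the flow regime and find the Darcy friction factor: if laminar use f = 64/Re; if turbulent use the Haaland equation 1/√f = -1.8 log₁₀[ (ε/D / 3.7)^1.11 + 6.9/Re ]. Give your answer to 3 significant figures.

Re = ρVD/μ = 997·0.254·0.247/0.000646 = 9.683e+04.
Re > 4000 → turbulent. ε/D = 0.0017/0.247 = 0.00688; Haaland: 1/√f = -1.8 log₁₀[0.000932 + 7.13e-05] = 5.398, so f = 0.03432.

f ≈ 0.0343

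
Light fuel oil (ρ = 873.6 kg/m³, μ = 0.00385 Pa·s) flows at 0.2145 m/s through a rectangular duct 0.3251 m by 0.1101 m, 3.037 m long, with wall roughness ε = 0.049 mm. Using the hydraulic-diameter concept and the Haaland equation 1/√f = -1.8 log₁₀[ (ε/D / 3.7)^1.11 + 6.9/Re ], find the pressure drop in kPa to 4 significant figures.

Hydraulic diameter D_h = 4A/P = 4·(0.3251·0.1101)/(2·(0.3251+0.1101)) = 0.1432/0.8704 = 0.1645 m.
Re = ρVD_h/μ = 873.6·0.2145·0.1645/0.00385 = 8006.
ε/D_h = 4.9e-05/0.1645 = 0.000298; Haaland gives 1/√f = -1.8 log₁₀[2.85e-05+0.000862] = 5.491, so f = 0.03317.
ΔP = f(L/D_h)(ρV²/2) = 0.03317·3.037/0.1645·20.1 = 12.31 Pa.
ΔP = 0.01231 kPa.

ΔP ≈ 0.01231 kPa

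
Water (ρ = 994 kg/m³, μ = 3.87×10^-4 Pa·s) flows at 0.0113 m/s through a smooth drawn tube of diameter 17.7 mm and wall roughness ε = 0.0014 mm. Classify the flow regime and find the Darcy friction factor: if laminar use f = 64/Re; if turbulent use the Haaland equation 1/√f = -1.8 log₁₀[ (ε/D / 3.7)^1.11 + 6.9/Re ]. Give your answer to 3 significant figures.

f ≈ 0.125

Re = ρVD/μ = 994·0.0113·0.0177/0.000387 = 513.7.
Re < 2300 → laminar, so f = 64/Re = 0.1246 (roughness is irrelevant in laminar flow).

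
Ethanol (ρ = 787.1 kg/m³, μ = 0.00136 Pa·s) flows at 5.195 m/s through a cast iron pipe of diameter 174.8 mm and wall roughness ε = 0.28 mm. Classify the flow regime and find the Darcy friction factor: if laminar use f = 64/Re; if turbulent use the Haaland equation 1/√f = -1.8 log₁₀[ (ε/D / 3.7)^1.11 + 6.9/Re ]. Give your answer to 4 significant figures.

Re = ρVD/μ = 787.1·5.195·0.1748/0.00136 = 5.256e+05.
Re > 4000 → turbulent. ε/D = 0.00028/0.1748 = 0.0016; Haaland: 1/√f = -1.8 log₁₀[0.000185 + 1.31e-05] = 6.667, so f = 0.0225.

f ≈ 0.02250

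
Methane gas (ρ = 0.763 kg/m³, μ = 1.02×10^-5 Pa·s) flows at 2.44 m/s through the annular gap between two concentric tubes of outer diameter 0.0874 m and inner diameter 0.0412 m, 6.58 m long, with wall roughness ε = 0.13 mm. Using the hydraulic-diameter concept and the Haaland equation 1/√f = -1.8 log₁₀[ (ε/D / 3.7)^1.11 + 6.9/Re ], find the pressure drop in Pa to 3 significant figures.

Hydraulic diameter D_h = 4A/P = D_o - D_i = 0.0874 - 0.0412 = 0.0462 m.
Re = ρVD_h/μ = 0.763·2.44·0.0462/1.02e-05 = 8432.
ε/D_h = 0.00013/0.0462 = 0.00281; Haaland gives 1/√f = -1.8 log₁₀[0.000345+0.000818] = 5.282, so f = 0.03585.
ΔP = f(L/D_h)(ρV²/2) = 0.03585·6.58/0.0462·2.271 = 11.6 Pa.

ΔP ≈ 11.6 Pa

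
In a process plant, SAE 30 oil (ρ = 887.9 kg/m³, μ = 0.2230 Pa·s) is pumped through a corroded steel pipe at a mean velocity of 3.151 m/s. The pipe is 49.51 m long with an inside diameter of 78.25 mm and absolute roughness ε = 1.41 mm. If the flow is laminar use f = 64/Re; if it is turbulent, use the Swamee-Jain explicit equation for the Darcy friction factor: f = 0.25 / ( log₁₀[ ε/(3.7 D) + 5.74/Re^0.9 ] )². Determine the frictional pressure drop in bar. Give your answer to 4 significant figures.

Reynolds number Re = ρVD/μ = 887.9 · 3.151 · 0.07825 / 0.223 = 981.7.
Re < 2300 → laminar flow, so f = 64/Re = 64/981.7 = 0.06519 (the turbulent correlation is not needed).
Darcy-Weisbach: ΔP = f(L/D)(ρV²/2) = 0.06519·(49.51/0.07825)·(887.9·3.151²/2) = 0.06519·632.7·4408 = 1.818e+05 Pa.
ΔP = 1.818e+05 Pa = 1.818 bar.

ΔP ≈ 1.818 bar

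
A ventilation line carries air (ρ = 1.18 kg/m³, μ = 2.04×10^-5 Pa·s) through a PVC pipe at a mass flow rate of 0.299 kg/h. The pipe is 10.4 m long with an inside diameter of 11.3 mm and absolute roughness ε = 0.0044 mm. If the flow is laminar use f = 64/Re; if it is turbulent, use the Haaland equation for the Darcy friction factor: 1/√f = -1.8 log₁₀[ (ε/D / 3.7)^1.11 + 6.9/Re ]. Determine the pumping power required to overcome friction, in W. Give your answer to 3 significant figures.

ṁ = 0.299 kg/h = 0.299/3600 = 8.306e-05 kg/s.
A = πD²/4 = π(0.0113)²/4 = 0.0001003 m²; mean velocity V = ṁ/(ρA) = 8.306e-05/(1.18 · 0.0001003) = 0.7018 m/s.
Reynolds number Re = ρVD/μ = 1.18 · 0.7018 · 0.0113 / 2.04e-05 = 458.7.
Re < 2300 → laminar flow, so f = 64/Re = 64/458.7 = 0.1395 (the turbulent correlation is not needed).
Darcy-Weisbach: ΔP = f(L/D)(ρV²/2) = 0.1395·(10.4/0.0113)·(1.18·0.7018²/2) = 0.1395·920.4·0.2906 = 37.32 Pa.
Q = ṁ/ρ = 8.306e-05/1.18 = 7.039e-05 m³/s.
Pumping power P = QΔP = 7.039e-05·37.32 = 0.002627 W = 0.00263 W.

P ≈ 0.00263 W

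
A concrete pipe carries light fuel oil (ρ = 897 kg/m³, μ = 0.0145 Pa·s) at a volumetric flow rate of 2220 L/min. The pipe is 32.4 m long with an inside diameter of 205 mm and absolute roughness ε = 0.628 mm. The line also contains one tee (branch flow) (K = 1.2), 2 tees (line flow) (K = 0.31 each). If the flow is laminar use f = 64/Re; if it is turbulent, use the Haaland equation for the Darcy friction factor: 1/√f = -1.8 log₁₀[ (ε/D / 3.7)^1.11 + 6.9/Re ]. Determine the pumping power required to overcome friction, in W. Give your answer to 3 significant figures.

P ≈ 146 W

Q = 2220 L/min = 2220/60000 = 0.037 m³/s.
Cross-sectional area A = πD²/4 = π(0.205)²/4 = 0.03301 m²; mean velocity V = Q/A = 0.037/0.03301 = 1.121 m/s.
Reynolds number Re = ρVD/μ = 897 · 1.121 · 0.205 / 0.0145 = 1.422e+04.
Re > 4000 → turbulent. Relative roughness ε/D = 0.000628/0.205 = 0.00306. Haaland: 1/√f = -1.8 log₁₀[(0.00306/3.7)^1.11 + 6.9/1.422e+04] = -1.8 log₁₀[0.000379 + 0.000485] = 5.514, so f = 0.03289.
Total minor-loss coefficient ΣK = 1·1.2 + 2·0.31 = 1.82.
ΔP = [f·L/D + ΣK]·(ρV²/2) = [0.03289·32.4/0.205 + 1.82]·(897·1.121²/2) = [5.199 + 1.82]·563.6 = 3956 Pa.
Pumping power P = QΔP = 0.037·3956 = 146.4 W = 146 W.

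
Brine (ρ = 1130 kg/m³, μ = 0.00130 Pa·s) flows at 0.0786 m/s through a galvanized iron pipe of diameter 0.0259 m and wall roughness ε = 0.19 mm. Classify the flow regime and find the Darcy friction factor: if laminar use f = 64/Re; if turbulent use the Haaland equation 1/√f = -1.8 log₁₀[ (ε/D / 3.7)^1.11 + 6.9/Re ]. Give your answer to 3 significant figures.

f ≈ 0.0362

Re = ρVD/μ = 1130·0.0786·0.0259/0.0013 = 1770.
Re < 2300 → laminar, so f = 64/Re = 0.03617 (roughness is irrelevant in laminar flow).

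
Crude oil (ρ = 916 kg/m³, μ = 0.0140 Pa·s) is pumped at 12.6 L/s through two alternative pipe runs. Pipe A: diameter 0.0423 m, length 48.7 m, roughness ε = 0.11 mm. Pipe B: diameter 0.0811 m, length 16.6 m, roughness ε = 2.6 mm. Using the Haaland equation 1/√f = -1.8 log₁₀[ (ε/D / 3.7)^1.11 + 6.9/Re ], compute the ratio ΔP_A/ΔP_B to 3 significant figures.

ΔP_A/ΔP_B ≈ 36.8

Pipe A: V = Q/A = 0.0126/0.001405 = 8.966 m/s; Re = 2.481e+04; ε/D = 0.0026; Haaland → f = 0.02966; ΔP_A = f(L/D)(ρV²/2) = 1.257e+06 Pa.
Pipe B: V = Q/A = 0.0126/0.005166 = 2.439 m/s; Re = 1.294e+04; ε/D = 0.0321; Haaland → f = 0.06117; ΔP_B = f(L/D)(ρV²/2) = 3.412e+04 Pa.
ΔP_A/ΔP_B = 1.257e+06/3.412e+04 = 36.8.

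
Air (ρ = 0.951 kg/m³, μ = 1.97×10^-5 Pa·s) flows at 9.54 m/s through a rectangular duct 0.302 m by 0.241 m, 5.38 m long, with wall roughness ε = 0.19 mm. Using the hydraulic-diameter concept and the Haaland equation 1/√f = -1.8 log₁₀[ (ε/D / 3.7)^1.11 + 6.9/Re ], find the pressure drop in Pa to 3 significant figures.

ΔP ≈ 17.8 Pa

Hydraulic diameter D_h = 4A/P = 4·(0.302·0.241)/(2·(0.302+0.241)) = 0.2911/1.086 = 0.2681 m.
Re = ρVD_h/μ = 0.951·9.54·0.2681/1.97e-05 = 1.235e+05.
ε/D_h = 0.00019/0.2681 = 0.000709; Haaland gives 1/√f = -1.8 log₁₀[7.47e-05+5.59e-05] = 6.991, so f = 0.02046.
ΔP = f(L/D_h)(ρV²/2) = 0.02046·5.38/0.2681·43.28 = 17.77 Pa.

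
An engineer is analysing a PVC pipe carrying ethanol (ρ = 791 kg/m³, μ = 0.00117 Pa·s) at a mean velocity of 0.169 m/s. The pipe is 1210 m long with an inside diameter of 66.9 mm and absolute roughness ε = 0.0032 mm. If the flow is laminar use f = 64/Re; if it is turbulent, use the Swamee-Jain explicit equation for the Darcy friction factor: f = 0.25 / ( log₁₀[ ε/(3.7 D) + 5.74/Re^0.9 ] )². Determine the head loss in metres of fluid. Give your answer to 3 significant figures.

Reynolds number Re = ρVD/μ = 791 · 0.169 · 0.0669 / 0.00117 = 7644.
Re > 4000 → turbulent. Relative roughness ε/D = 3.2e-06/0.0669 = 4.78e-05. Swamee-Jain: f = 0.25/(log₁₀[4.78e-05/3.7 + 5.74/7644^0.9])² = 0.25/(log₁₀[1.29e-05 + 0.00184])² = 0.25/(-2.733)² = 0.03347.
Darcy-Weisbach: ΔP = f(L/D)(ρV²/2) = 0.03347·(1210/0.0669)·(791·0.169²/2) = 0.03347·1.809e+04·11.3 = 6838 Pa.
Head loss h_f = ΔP/(ρg) = 6838/(791·9.81) = 0.881 m.

h_f ≈ 0.881 m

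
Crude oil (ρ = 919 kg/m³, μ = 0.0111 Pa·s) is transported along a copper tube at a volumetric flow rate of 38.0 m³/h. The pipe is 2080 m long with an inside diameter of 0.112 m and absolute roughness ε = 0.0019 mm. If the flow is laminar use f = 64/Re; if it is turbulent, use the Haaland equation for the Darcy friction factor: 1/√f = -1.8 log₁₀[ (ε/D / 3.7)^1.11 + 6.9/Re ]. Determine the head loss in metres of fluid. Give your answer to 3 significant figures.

h_f ≈ 33.6 m

Q = 38.0 m³/h = 38.0/3600 = 0.01056 m³/s.
Cross-sectional area A = πD²/4 = π(0.112)²/4 = 0.009852 m²; mean velocity V = Q/A = 0.01056/0.009852 = 1.071 m/s.
Reynolds number Re = ρVD/μ = 919 · 1.071 · 0.112 / 0.0111 = 9935.
Re > 4000 → turbulent. Relative roughness ε/D = 1.9e-06/0.112 = 1.7e-05. Haaland: 1/√f = -1.8 log₁₀[(1.7e-05/3.7)^1.11 + 6.9/9935] = -1.8 log₁₀[1.19e-06 + 0.000695] = 5.684, so f = 0.03096.
Darcy-Weisbach: ΔP = f(L/D)(ρV²/2) = 0.03096·(2080/0.112)·(919·1.071²/2) = 0.03096·1.857e+04·527.5 = 3.032e+05 Pa.
Head loss h_f = ΔP/(ρg) = 3.032e+05/(919·9.81) = 33.6 m.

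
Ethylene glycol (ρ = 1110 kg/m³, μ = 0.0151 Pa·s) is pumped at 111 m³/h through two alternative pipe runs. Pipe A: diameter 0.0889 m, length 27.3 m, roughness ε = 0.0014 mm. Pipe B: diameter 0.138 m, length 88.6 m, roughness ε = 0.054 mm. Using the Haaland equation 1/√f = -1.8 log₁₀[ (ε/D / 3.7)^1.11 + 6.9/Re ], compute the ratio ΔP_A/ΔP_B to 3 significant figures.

Pipe A: V = Q/A = 0.03083/0.006207 = 4.967 m/s; Re = 3.246e+04; ε/D = 1.57e-05; Haaland → f = 0.02291; ΔP_A = f(L/D)(ρV²/2) = 9.635e+04 Pa.
Pipe B: V = Q/A = 0.03083/0.01496 = 2.061 m/s; Re = 2.091e+04; ε/D = 0.000391; Haaland → f = 0.02618; ΔP_B = f(L/D)(ρV²/2) = 3.964e+04 Pa.
ΔP_A/ΔP_B = 9.635e+04/3.964e+04 = 2.43.

ΔP_A/ΔP_B ≈ 2.43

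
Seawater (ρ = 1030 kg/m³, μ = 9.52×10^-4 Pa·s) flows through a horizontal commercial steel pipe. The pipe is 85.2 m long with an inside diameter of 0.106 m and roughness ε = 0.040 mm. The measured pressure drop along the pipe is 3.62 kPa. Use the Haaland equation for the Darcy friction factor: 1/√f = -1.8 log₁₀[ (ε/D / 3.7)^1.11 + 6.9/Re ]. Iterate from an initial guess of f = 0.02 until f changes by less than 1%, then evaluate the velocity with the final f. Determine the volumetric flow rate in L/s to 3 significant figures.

Q ≈ 5.78 L/s

Rearranging Darcy-Weisbach: V = √(2·ΔP·D/(f·L·ρ)). With ε/D = 4e-05/0.106 = 0.000377, iterate starting from f = 0.02:
  f = 0.02 → V = √(2·3620·0.106/(0.02·85.2·1030)) = 0.6613 m/s; Re = ρVD/μ = 7.584e+04; f → 0.02037
  f = 0.02037 → V = 0.6552 m/s; Re = 7.514e+04; f → 0.0204
Converged (Δf/f < 1%). With the final f = 0.0204: V = √(2·3620·0.106/(0.0204·85.2·1030)) = 0.6547 m/s.
Q = V·A = 0.6547·(π/4·0.106²) = 0.005778 m³/s = 5.78 L/s.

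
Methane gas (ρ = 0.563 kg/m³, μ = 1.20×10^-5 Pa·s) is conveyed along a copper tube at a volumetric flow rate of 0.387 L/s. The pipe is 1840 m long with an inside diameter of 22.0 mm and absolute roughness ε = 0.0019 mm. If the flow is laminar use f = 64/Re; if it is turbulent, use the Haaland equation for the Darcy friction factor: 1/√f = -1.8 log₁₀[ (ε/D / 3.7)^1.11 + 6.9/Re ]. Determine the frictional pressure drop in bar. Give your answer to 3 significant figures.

Q = 0.387 L/s = 0.387/1000 = 0.000387 m³/s.
Cross-sectional area A = πD²/4 = π(0.022)²/4 = 0.0003801 m²; mean velocity V = Q/A = 0.000387/0.0003801 = 1.018 m/s.
Reynolds number Re = ρVD/μ = 0.563 · 1.018 · 0.022 / 1.2e-05 = 1051.
Re < 2300 → laminar flow, so f = 64/Re = 64/1051 = 0.06091 (the turbulent correlation is not needed).
Darcy-Weisbach: ΔP = f(L/D)(ρV²/2) = 0.06091·(1840/0.022)·(0.563·1.018²/2) = 0.06091·8.364e+04·0.2918 = 1486 Pa.
ΔP = 1486 Pa = 0.0149 bar.

ΔP ≈ 0.0149 bar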